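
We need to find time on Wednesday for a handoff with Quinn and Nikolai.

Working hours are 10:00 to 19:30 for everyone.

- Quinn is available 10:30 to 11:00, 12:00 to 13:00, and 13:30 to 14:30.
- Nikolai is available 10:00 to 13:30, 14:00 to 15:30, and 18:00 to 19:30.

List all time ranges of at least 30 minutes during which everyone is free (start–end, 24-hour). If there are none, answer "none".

10:30–11:00, 12:00–13:00, 14:00–14:30

Quinn ∩ Nikolai: 10:30–11:00, 12:00–13:00, 14:00–14:30.
Windows ≥ 30 min: 10:30–11:00, 12:00–13:00, 14:00–14:30.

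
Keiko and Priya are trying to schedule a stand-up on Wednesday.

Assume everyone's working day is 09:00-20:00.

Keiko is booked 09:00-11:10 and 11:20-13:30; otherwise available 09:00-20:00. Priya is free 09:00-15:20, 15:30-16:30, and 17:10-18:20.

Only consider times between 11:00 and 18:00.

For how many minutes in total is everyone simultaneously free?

230 minutes

Keiko free within 09:00–20:00: 11:10–11:20, 13:30–20:00.
Keiko ∩ Priya: 11:10–11:20, 13:30–15:20, 15:30–16:30, 17:10–18:20.
Restricted to 11:00–18:00: 11:10–11:20, 13:30–15:20, 15:30–16:30, 17:10–18:00.
Total common minutes: 10 + 110 + 60 + 50 = 230.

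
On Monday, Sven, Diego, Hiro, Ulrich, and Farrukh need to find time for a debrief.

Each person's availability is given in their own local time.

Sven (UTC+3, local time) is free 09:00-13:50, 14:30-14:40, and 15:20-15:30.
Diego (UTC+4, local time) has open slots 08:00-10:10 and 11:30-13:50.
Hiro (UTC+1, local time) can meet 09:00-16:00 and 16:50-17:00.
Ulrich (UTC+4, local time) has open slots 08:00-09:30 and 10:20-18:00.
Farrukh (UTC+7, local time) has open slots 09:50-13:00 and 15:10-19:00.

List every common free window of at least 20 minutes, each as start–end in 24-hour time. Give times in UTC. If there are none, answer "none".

Sven → UTC: 06:00–10:50, 11:30–11:40, 12:20–12:30.
Diego → UTC: 04:00–06:10, 07:30–09:50.
Hiro → UTC: 08:00–15:00, 15:50–16:00.
Ulrich → UTC: 04:00–05:30, 06:20–14:00.
Farrukh → UTC: 02:50–06:00, 08:10–12:00.
Sven ∩ Diego: 06:00–06:10, 07:30–09:50.
Sven ∩ Diego ∩ Hiro: 08:00–09:50.
Sven ∩ Diego ∩ Hiro ∩ Ulrich: 08:00–09:50.
Sven ∩ Diego ∩ Hiro ∩ Ulrich ∩ Farrukh: 08:10–09:50.
Windows ≥ 20 min: 08:10–09:50.

08:10–09:50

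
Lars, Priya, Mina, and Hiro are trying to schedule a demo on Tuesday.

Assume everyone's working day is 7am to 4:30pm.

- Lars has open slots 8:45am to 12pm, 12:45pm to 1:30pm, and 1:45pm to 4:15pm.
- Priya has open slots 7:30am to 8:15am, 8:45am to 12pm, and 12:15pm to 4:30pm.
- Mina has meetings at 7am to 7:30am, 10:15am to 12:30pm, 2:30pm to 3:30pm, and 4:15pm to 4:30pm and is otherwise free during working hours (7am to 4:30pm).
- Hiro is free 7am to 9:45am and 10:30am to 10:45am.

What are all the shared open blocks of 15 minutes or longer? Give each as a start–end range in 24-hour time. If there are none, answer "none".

Mina free within 07:00–16:30: 07:30–10:15, 12:30–14:30, 15:30–16:15.
Lars ∩ Priya: 08:45–12:00, 12:45–13:30, 13:45–16:15.
Lars ∩ Priya ∩ Mina: 08:45–10:15, 12:45–13:30, 13:45–14:30, 15:30–16:15.
Lars ∩ Priya ∩ Mina ∩ Hiro: 08:45–09:45.
Windows ≥ 15 min: 08:45–09:45.

08:45–09:45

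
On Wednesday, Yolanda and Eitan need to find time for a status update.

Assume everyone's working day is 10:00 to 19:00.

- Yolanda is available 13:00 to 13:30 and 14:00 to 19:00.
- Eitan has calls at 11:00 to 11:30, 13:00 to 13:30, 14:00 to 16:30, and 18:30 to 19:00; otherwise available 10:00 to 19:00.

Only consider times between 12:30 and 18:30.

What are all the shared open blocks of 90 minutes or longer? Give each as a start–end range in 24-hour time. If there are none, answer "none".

Eitan free within 10:00–19:00: 10:00–11:00, 11:30–13:00, 13:30–14:00, 16:30–18:30.
Yolanda ∩ Eitan: 16:30–18:30.
Restricted to 12:30–18:30: 16:30–18:30.
Windows ≥ 90 min: 16:30–18:30.

16:30–18:30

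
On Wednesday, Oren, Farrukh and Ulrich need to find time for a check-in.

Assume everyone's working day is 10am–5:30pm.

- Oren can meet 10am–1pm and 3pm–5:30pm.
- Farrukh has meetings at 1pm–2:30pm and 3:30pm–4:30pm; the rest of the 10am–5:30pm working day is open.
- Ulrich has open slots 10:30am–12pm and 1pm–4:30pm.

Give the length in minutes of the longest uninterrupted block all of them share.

90 minutes

Farrukh free within 10:00–17:30: 10:00–13:00, 14:30–15:30, 16:30–17:30.
Oren ∩ Farrukh: 10:00–13:00, 15:00–15:30, 16:30–17:30.
Oren ∩ Farrukh ∩ Ulrich: 10:30–12:00, 15:00–15:30.
Common window lengths: 90, 30 min; longest is 90.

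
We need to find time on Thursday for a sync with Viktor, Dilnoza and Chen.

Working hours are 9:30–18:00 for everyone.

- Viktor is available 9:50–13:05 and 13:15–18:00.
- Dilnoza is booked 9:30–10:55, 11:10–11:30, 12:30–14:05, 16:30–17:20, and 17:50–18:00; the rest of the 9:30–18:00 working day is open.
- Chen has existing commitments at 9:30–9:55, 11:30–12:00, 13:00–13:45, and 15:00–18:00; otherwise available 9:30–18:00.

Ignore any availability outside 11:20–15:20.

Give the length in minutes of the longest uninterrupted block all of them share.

55 minutes

Dilnoza free within 09:30–18:00: 10:55–11:10, 11:30–12:30, 14:05–16:30, 17:20–17:50.
Chen free within 09:30–18:00: 09:55–11:30, 12:00–13:00, 13:45–15:00.
Viktor ∩ Dilnoza: 10:55–11:10, 11:30–12:30, 14:05–16:30, 17:20–17:50.
Viktor ∩ Dilnoza ∩ Chen: 10:55–11:10, 12:00–12:30, 14:05–15:00.
Restricted to 11:20–15:20: 12:00–12:30, 14:05–15:00.
Common window lengths: 30, 55 min; longest is 55.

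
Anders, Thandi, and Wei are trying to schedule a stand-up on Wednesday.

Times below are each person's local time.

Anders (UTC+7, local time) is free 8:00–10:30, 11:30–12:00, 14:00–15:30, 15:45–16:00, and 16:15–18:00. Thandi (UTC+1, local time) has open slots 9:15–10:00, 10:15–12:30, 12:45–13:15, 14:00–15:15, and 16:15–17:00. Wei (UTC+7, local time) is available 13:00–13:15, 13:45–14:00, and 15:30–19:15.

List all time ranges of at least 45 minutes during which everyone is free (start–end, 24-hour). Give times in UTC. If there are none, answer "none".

09:15–11:00

Anders → UTC: 01:00–03:30, 04:30–05:00, 07:00–08:30, 08:45–09:00, 09:15–11:00.
Thandi → UTC: 08:15–09:00, 09:15–11:30, 11:45–12:15, 13:00–14:15, 15:15–16:00.
Wei → UTC: 06:00–06:15, 06:45–07:00, 08:30–12:15.
Anders ∩ Thandi: 08:15–08:30, 08:45–09:00, 09:15–11:00.
Anders ∩ Thandi ∩ Wei: 08:45–09:00, 09:15–11:00.
Windows ≥ 45 min: 09:15–11:00.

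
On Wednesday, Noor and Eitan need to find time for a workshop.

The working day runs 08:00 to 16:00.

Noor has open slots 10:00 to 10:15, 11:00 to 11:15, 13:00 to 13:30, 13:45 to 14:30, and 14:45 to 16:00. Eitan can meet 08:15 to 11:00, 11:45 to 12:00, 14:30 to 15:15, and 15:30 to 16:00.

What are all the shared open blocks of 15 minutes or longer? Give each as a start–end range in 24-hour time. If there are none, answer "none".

Noor ∩ Eitan: 10:00–10:15, 14:45–15:15, 15:30–16:00.
Windows ≥ 15 min: 10:00–10:15, 14:45–15:15, 15:30–16:00.

10:00–10:15, 14:45–15:15, 15:30–16:00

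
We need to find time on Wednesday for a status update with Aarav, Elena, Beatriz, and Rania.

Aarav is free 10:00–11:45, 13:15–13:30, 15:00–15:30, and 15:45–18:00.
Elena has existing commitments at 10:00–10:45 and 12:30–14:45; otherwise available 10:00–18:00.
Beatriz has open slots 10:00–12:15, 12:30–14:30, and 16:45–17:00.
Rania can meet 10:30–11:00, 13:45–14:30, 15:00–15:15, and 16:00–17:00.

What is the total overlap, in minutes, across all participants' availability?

30 minutes

Elena free within 10:00–18:00: 10:45–12:30, 14:45–18:00.
Aarav ∩ Elena: 10:45–11:45, 15:00–15:30, 15:45–18:00.
Aarav ∩ Elena ∩ Beatriz: 10:45–11:45, 16:45–17:00.
Aarav ∩ Elena ∩ Beatriz ∩ Rania: 10:45–11:00, 16:45–17:00.
Total common minutes: 15 + 15 = 30.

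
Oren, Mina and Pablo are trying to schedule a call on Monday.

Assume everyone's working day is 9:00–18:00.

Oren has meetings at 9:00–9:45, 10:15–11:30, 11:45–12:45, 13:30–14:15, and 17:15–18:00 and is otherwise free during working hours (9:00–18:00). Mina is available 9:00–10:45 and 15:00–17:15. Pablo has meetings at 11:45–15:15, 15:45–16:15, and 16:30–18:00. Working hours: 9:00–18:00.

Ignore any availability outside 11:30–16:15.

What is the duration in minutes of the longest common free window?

Oren free within 09:00–18:00: 09:45–10:15, 11:30–11:45, 12:45–13:30, 14:15–17:15.
Pablo free within 09:00–18:00: 09:00–11:45, 15:15–15:45, 16:15–16:30.
Oren ∩ Mina: 09:45–10:15, 15:00–17:15.
Oren ∩ Mina ∩ Pablo: 09:45–10:15, 15:15–15:45, 16:15–16:30.
Restricted to 11:30–16:15: 15:15–15:45.
Single common window of 30 minutes.

30 minutes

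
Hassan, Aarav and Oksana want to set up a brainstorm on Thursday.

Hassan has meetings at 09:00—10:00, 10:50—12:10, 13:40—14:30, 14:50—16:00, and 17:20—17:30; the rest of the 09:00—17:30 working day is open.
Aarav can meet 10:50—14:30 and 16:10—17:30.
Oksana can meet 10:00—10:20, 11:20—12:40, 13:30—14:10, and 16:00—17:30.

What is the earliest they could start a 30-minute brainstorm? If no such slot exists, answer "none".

12:10

Hassan free within 09:00–17:30: 10:00–10:50, 12:10–13:40, 14:30–14:50, 16:00–17:20.
Hassan ∩ Aarav: 12:10–13:40, 16:10–17:20.
Hassan ∩ Aarav ∩ Oksana: 12:10–12:40, 13:30–13:40, 16:10–17:20.
Windows ≥ 30 min: 12:10–12:40, 16:10–17:20.
Earliest such window starts at 12:10.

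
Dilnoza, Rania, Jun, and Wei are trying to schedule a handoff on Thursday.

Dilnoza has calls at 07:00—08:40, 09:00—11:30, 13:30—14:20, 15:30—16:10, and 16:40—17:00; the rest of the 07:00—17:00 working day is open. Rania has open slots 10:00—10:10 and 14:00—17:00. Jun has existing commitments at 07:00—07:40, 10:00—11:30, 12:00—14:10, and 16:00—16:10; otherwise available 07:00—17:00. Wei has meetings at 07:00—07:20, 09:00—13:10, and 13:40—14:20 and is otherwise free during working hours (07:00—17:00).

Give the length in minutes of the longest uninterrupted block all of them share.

Dilnoza free within 07:00–17:00: 08:40–09:00, 11:30–13:30, 14:20–15:30, 16:10–16:40.
Jun free within 07:00–17:00: 07:40–10:00, 11:30–12:00, 14:10–16:00, 16:10–17:00.
Wei free within 07:00–17:00: 07:20–09:00, 13:10–13:40, 14:20–17:00.
Dilnoza ∩ Rania: 14:20–15:30, 16:10–16:40.
Dilnoza ∩ Rania ∩ Jun: 14:20–15:30, 16:10–16:40.
Dilnoza ∩ Rania ∩ Jun ∩ Wei: 14:20–15:30, 16:10–16:40.
Common window lengths: 70, 30 min; longest is 70.

70 minutes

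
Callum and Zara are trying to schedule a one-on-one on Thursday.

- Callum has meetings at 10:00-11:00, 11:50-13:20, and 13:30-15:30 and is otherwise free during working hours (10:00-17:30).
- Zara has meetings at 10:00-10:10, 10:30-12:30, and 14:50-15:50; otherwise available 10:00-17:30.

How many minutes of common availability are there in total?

Callum free within 10:00–17:30: 11:00–11:50, 13:20–13:30, 15:30–17:30.
Zara free within 10:00–17:30: 10:10–10:30, 12:30–14:50, 15:50–17:30.
Callum ∩ Zara: 13:20–13:30, 15:50–17:30.
Total common minutes: 10 + 100 = 110.

110 minutes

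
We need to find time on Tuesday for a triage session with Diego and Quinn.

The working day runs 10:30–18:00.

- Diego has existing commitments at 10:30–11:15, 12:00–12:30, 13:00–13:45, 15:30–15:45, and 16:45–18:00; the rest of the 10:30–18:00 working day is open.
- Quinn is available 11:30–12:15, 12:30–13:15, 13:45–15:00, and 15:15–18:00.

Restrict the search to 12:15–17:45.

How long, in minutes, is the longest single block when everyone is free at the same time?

75 minutes

Diego free within 10:30–18:00: 11:15–12:00, 12:30–13:00, 13:45–15:30, 15:45–16:45.
Diego ∩ Quinn: 11:30–12:00, 12:30–13:00, 13:45–15:00, 15:15–15:30, 15:45–16:45.
Restricted to 12:15–17:45: 12:30–13:00, 13:45–15:00, 15:15–15:30, 15:45–16:45.
Common window lengths: 30, 75, 15, 60 min; longest is 75.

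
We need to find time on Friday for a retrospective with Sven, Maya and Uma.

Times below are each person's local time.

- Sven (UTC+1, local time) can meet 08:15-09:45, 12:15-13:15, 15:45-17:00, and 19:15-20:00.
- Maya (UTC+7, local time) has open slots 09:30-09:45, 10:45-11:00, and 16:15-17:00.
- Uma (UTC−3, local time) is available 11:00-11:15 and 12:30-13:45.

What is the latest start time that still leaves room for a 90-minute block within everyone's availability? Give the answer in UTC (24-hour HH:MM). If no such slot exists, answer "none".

Sven → UTC: 07:15–08:45, 11:15–12:15, 14:45–16:00, 18:15–19:00.
Maya → UTC: 02:30–02:45, 03:45–04:00, 09:15–10:00.
Uma → UTC: 14:00–14:15, 15:30–16:45.
Sven ∩ Maya: (none).
Sven ∩ Maya ∩ Uma: (none).
Windows ≥ 90 min: (none).

none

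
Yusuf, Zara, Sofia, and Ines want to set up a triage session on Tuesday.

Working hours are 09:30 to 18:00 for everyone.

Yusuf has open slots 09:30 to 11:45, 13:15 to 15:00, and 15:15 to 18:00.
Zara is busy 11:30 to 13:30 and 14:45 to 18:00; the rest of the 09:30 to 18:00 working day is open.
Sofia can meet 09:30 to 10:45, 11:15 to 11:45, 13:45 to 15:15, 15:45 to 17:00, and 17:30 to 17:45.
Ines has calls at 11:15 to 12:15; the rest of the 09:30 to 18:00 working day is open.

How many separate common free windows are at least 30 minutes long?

Zara free within 09:30–18:00: 09:30–11:30, 13:30–14:45.
Ines free within 09:30–18:00: 09:30–11:15, 12:15–18:00.
Yusuf ∩ Zara: 09:30–11:30, 13:30–14:45.
Yusuf ∩ Zara ∩ Sofia: 09:30–10:45, 11:15–11:30, 13:45–14:45.
Yusuf ∩ Zara ∩ Sofia ∩ Ines: 09:30–10:45, 13:45–14:45.
Windows ≥ 30 min: 09:30–10:45, 13:45–14:45.
That's 2 windows.

2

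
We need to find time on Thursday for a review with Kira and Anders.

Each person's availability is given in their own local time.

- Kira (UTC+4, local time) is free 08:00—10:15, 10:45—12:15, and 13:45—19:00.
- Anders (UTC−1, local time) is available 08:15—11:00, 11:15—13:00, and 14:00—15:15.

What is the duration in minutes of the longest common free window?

135 minutes

Kira → UTC: 04:00–06:15, 06:45–08:15, 09:45–15:00.
Anders → UTC: 09:15–12:00, 12:15–14:00, 15:00–16:15.
Kira ∩ Anders: 09:45–12:00, 12:15–14:00.
Common window lengths: 135, 105 min; longest is 135.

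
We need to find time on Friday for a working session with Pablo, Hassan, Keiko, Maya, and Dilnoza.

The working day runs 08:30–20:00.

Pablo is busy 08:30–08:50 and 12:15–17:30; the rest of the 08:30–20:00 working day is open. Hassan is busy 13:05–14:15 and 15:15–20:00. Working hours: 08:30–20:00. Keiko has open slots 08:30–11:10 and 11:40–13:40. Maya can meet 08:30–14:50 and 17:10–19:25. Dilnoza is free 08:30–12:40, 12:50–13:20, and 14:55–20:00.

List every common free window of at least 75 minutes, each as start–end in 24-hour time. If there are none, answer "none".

Pablo free within 08:30–20:00: 08:50–12:15, 17:30–20:00.
Hassan free within 08:30–20:00: 08:30–13:05, 14:15–15:15.
Pablo ∩ Hassan: 08:50–12:15.
Pablo ∩ Hassan ∩ Keiko: 08:50–11:10, 11:40–12:15.
Pablo ∩ Hassan ∩ Keiko ∩ Maya: 08:50–11:10, 11:40–12:15.
Pablo ∩ Hassan ∩ Keiko ∩ Maya ∩ Dilnoza: 08:50–11:10, 11:40–12:15.
Windows ≥ 75 min: 08:50–11:10.

08:50–11:10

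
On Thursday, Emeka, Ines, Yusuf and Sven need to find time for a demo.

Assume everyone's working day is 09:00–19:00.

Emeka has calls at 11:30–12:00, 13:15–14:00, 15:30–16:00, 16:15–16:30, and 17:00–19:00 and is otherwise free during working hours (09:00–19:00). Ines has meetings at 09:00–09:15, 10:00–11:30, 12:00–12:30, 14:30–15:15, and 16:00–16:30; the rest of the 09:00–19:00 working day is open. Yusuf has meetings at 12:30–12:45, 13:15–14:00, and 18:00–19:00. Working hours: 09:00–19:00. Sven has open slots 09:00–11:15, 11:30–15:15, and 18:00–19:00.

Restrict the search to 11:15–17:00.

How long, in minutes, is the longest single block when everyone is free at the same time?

30 minutes

Emeka free within 09:00–19:00: 09:00–11:30, 12:00–13:15, 14:00–15:30, 16:00–16:15, 16:30–17:00.
Ines free within 09:00–19:00: 09:15–10:00, 11:30–12:00, 12:30–14:30, 15:15–16:00, 16:30–19:00.
Yusuf free within 09:00–19:00: 09:00–12:30, 12:45–13:15, 14:00–18:00.
Emeka ∩ Ines: 09:15–10:00, 12:30–13:15, 14:00–14:30, 15:15–15:30, 16:30–17:00.
Emeka ∩ Ines ∩ Yusuf: 09:15–10:00, 12:45–13:15, 14:00–14:30, 15:15–15:30, 16:30–17:00.
Emeka ∩ Ines ∩ Yusuf ∩ Sven: 09:15–10:00, 12:45–13:15, 14:00–14:30.
Restricted to 11:15–17:00: 12:45–13:15, 14:00–14:30.
Common window lengths: 30, 30 min; longest is 30.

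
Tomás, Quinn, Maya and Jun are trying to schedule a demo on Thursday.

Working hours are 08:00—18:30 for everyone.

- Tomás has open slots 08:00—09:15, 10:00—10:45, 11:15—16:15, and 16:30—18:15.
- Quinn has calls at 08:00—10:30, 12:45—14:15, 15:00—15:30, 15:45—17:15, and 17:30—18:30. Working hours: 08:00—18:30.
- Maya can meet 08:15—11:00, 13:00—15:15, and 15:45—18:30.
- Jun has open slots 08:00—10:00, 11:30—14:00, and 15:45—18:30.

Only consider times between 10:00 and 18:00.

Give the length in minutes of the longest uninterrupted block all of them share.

Quinn free within 08:00–18:30: 10:30–12:45, 14:15–15:00, 15:30–15:45, 17:15–17:30.
Tomás ∩ Quinn: 10:30–10:45, 11:15–12:45, 14:15–15:00, 15:30–15:45, 17:15–17:30.
Tomás ∩ Quinn ∩ Maya: 10:30–10:45, 14:15–15:00, 17:15–17:30.
Tomás ∩ Quinn ∩ Maya ∩ Jun: 17:15–17:30.
Restricted to 10:00–18:00: 17:15–17:30.
Single common window of 15 minutes.

15 minutes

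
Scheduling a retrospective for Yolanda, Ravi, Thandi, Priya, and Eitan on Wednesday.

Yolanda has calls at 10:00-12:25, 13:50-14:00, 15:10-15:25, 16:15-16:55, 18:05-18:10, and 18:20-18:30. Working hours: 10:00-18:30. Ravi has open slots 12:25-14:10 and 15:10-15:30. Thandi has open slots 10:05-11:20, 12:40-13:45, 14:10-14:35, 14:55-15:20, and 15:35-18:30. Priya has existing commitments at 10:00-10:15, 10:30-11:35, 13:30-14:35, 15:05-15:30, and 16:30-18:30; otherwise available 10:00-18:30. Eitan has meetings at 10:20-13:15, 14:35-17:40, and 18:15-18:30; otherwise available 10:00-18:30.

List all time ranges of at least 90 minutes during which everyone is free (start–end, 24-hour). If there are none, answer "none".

Yolanda free within 10:00–18:30: 12:25–13:50, 14:00–15:10, 15:25–16:15, 16:55–18:05, 18:10–18:20.
Priya free within 10:00–18:30: 10:15–10:30, 11:35–13:30, 14:35–15:05, 15:30–16:30.
Eitan free within 10:00–18:30: 10:00–10:20, 13:15–14:35, 17:40–18:15.
Yolanda ∩ Ravi: 12:25–13:50, 14:00–14:10, 15:25–15:30.
Yolanda ∩ Ravi ∩ Thandi: 12:40–13:45.
Yolanda ∩ Ravi ∩ Thandi ∩ Priya: 12:40–13:30.
Yolanda ∩ Ravi ∩ Thandi ∩ Priya ∩ Eitan: 13:15–13:30.
Windows ≥ 90 min: (none).

none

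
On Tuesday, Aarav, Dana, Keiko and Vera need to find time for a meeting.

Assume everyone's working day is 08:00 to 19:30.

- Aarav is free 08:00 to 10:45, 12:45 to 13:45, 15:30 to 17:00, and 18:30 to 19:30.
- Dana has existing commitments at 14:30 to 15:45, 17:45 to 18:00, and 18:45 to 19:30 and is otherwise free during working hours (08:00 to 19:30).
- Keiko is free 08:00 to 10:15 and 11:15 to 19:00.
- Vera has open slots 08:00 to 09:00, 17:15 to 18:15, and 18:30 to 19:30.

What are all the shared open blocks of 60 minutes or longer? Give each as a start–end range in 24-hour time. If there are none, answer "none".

08:00–09:00

Dana free within 08:00–19:30: 08:00–14:30, 15:45–17:45, 18:00–18:45.
Aarav ∩ Dana: 08:00–10:45, 12:45–13:45, 15:45–17:00, 18:30–18:45.
Aarav ∩ Dana ∩ Keiko: 08:00–10:15, 12:45–13:45, 15:45–17:00, 18:30–18:45.
Aarav ∩ Dana ∩ Keiko ∩ Vera: 08:00–09:00, 18:30–18:45.
Windows ≥ 60 min: 08:00–09:00.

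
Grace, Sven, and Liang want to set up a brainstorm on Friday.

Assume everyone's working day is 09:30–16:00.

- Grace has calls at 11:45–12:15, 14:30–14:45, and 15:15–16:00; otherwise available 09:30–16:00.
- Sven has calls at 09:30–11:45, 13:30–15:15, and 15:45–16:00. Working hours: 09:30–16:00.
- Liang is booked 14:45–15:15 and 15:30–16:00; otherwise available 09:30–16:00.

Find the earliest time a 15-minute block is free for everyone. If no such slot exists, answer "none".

Grace free within 09:30–16:00: 09:30–11:45, 12:15–14:30, 14:45–15:15.
Sven free within 09:30–16:00: 11:45–13:30, 15:15–15:45.
Liang free within 09:30–16:00: 09:30–14:45, 15:15–15:30.
Grace ∩ Sven: 12:15–13:30.
Grace ∩ Sven ∩ Liang: 12:15–13:30.
Windows ≥ 15 min: 12:15–13:30.
Earliest such window starts at 12:15.

12:15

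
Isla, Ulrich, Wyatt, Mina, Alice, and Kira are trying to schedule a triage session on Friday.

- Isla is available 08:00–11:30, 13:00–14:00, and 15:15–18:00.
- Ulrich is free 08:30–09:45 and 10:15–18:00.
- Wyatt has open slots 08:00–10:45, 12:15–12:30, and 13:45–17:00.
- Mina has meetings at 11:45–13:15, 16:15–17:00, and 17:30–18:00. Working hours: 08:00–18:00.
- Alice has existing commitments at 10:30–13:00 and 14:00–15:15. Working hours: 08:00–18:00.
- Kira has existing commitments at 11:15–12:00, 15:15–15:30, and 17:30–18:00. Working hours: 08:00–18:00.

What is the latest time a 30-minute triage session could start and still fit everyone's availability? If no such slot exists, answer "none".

15:45

Mina free within 08:00–18:00: 08:00–11:45, 13:15–16:15, 17:00–17:30.
Alice free within 08:00–18:00: 08:00–10:30, 13:00–14:00, 15:15–18:00.
Kira free within 08:00–18:00: 08:00–11:15, 12:00–15:15, 15:30–17:30.
Isla ∩ Ulrich: 08:30–09:45, 10:15–11:30, 13:00–14:00, 15:15–18:00.
Isla ∩ Ulrich ∩ Wyatt: 08:30–09:45, 10:15–10:45, 13:45–14:00, 15:15–17:00.
Isla ∩ Ulrich ∩ Wyatt ∩ Mina: 08:30–09:45, 10:15–10:45, 13:45–14:00, 15:15–16:15.
Isla ∩ Ulrich ∩ Wyatt ∩ Mina ∩ Alice: 08:30–09:45, 10:15–10:30, 13:45–14:00, 15:15–16:15.
Isla ∩ Ulrich ∩ Wyatt ∩ Mina ∩ Alice ∩ Kira: 08:30–09:45, 10:15–10:30, 13:45–14:00, 15:30–16:15.
Windows ≥ 30 min: 08:30–09:45, 15:30–16:15.
Latest start in the last window 15:30–16:15 is 16:15 − 30 min = 15:45.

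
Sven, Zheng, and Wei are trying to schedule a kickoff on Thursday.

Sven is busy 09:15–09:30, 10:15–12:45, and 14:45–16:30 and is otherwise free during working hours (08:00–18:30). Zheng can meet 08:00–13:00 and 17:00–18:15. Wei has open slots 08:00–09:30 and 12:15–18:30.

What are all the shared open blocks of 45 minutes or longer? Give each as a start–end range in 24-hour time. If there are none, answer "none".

Sven free within 08:00–18:30: 08:00–09:15, 09:30–10:15, 12:45–14:45, 16:30–18:30.
Sven ∩ Zheng: 08:00–09:15, 09:30–10:15, 12:45–13:00, 17:00–18:15.
Sven ∩ Zheng ∩ Wei: 08:00–09:15, 12:45–13:00, 17:00–18:15.
Windows ≥ 45 min: 08:00–09:15, 17:00–18:15.

08:00–09:15, 17:00–18:15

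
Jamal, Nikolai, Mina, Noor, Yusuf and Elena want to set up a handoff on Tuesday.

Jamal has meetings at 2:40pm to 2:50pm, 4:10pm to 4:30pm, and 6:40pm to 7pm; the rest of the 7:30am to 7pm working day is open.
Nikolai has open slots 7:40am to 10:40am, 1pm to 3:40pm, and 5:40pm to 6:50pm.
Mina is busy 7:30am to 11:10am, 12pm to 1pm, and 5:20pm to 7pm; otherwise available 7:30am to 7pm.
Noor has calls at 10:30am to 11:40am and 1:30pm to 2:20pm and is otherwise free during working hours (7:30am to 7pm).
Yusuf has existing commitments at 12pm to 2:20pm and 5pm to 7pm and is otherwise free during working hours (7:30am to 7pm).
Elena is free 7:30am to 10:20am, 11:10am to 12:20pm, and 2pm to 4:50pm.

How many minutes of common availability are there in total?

Jamal free within 07:30–19:00: 07:30–14:40, 14:50–16:10, 16:30–18:40.
Mina free within 07:30–19:00: 11:10–12:00, 13:00–17:20.
Noor free within 07:30–19:00: 07:30–10:30, 11:40–13:30, 14:20–19:00.
Yusuf free within 07:30–19:00: 07:30–12:00, 14:20–17:00.
Jamal ∩ Nikolai: 07:40–10:40, 13:00–14:40, 14:50–15:40, 17:40–18:40.
Jamal ∩ Nikolai ∩ Mina: 13:00–14:40, 14:50–15:40.
Jamal ∩ Nikolai ∩ Mina ∩ Noor: 13:00–13:30, 14:20–14:40, 14:50–15:40.
Jamal ∩ Nikolai ∩ Mina ∩ Noor ∩ Yusuf: 14:20–14:40, 14:50–15:40.
Jamal ∩ Nikolai ∩ Mina ∩ Noor ∩ Yusuf ∩ Elena: 14:20–14:40, 14:50–15:40.
Total common minutes: 20 + 50 = 70.

70 minutes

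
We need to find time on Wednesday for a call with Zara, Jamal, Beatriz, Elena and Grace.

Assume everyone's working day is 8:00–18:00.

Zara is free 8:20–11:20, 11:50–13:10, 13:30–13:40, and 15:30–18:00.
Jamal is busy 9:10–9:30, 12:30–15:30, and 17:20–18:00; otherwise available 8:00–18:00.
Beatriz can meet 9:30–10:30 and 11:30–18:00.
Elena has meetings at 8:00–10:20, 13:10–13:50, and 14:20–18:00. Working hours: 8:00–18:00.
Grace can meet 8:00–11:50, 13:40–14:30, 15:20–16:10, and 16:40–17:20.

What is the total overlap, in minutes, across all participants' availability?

Jamal free within 08:00–18:00: 08:00–09:10, 09:30–12:30, 15:30–17:20.
Elena free within 08:00–18:00: 10:20–13:10, 13:50–14:20.
Zara ∩ Jamal: 08:20–09:10, 09:30–11:20, 11:50–12:30, 15:30–17:20.
Zara ∩ Jamal ∩ Beatriz: 09:30–10:30, 11:50–12:30, 15:30–17:20.
Zara ∩ Jamal ∩ Beatriz ∩ Elena: 10:20–10:30, 11:50–12:30.
Zara ∩ Jamal ∩ Beatriz ∩ Elena ∩ Grace: 10:20–10:30.
Total common minutes: 10.

10 minutes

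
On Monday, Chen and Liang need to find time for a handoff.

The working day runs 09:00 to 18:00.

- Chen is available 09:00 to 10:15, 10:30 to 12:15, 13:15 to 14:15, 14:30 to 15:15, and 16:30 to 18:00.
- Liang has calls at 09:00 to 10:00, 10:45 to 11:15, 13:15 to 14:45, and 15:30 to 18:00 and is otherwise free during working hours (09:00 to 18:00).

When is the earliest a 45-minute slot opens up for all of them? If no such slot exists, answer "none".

11:15

Liang free within 09:00–18:00: 10:00–10:45, 11:15–13:15, 14:45–15:30.
Chen ∩ Liang: 10:00–10:15, 10:30–10:45, 11:15–12:15, 14:45–15:15.
Windows ≥ 45 min: 11:15–12:15.
Earliest such window starts at 11:15.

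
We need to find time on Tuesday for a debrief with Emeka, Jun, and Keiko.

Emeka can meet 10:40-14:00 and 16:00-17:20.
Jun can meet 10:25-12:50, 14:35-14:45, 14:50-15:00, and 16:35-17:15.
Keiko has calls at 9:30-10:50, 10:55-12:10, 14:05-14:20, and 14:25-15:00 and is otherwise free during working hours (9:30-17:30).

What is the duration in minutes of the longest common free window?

40 minutes

Keiko free within 09:30–17:30: 10:50–10:55, 12:10–14:05, 14:20–14:25, 15:00–17:30.
Emeka ∩ Jun: 10:40–12:50, 16:35–17:15.
Emeka ∩ Jun ∩ Keiko: 10:50–10:55, 12:10–12:50, 16:35–17:15.
Common window lengths: 5, 40, 40 min; longest is 40.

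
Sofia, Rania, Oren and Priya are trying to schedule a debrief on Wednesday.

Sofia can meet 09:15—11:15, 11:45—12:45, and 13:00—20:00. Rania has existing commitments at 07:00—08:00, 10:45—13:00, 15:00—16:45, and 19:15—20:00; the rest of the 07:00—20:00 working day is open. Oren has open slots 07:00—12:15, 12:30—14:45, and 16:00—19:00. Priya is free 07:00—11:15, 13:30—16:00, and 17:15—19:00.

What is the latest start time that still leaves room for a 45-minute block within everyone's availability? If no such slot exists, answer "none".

Rania free within 07:00–20:00: 08:00–10:45, 13:00–15:00, 16:45–19:15.
Sofia ∩ Rania: 09:15–10:45, 13:00–15:00, 16:45–19:15.
Sofia ∩ Rania ∩ Oren: 09:15–10:45, 13:00–14:45, 16:45–19:00.
Sofia ∩ Rania ∩ Oren ∩ Priya: 09:15–10:45, 13:30–14:45, 17:15–19:00.
Windows ≥ 45 min: 09:15–10:45, 13:30–14:45, 17:15–19:00.
Latest start in the last window 17:15–19:00 is 19:00 − 45 min = 18:15.

18:15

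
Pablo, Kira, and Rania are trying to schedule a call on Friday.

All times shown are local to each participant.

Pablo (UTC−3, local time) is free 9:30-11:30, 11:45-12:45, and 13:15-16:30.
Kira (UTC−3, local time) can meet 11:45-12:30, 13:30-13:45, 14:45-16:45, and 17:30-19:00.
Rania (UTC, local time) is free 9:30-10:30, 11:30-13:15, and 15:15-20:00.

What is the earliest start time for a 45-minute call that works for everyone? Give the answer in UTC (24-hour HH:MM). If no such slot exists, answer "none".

Pablo → UTC: 12:30–14:30, 14:45–15:45, 16:15–19:30.
Kira → UTC: 14:45–15:30, 16:30–16:45, 17:45–19:45, 20:30–22:00.
Rania → UTC: 09:30–10:30, 11:30–13:15, 15:15–20:00.
Pablo ∩ Kira: 14:45–15:30, 16:30–16:45, 17:45–19:30.
Pablo ∩ Kira ∩ Rania: 15:15–15:30, 16:30–16:45, 17:45–19:30.
Windows ≥ 45 min: 17:45–19:30.
Earliest such window starts at 17:45.

17:45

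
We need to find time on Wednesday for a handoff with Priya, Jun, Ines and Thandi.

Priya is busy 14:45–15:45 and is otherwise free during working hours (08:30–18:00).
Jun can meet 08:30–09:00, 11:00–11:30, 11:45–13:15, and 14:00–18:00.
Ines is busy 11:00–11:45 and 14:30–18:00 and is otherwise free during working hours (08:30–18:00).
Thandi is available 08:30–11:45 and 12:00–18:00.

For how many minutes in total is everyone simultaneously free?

Priya free within 08:30–18:00: 08:30–14:45, 15:45–18:00.
Ines free within 08:30–18:00: 08:30–11:00, 11:45–14:30.
Priya ∩ Jun: 08:30–09:00, 11:00–11:30, 11:45–13:15, 14:00–14:45, 15:45–18:00.
Priya ∩ Jun ∩ Ines: 08:30–09:00, 11:45–13:15, 14:00–14:30.
Priya ∩ Jun ∩ Ines ∩ Thandi: 08:30–09:00, 12:00–13:15, 14:00–14:30.
Total common minutes: 30 + 75 + 30 = 135.

135 minutes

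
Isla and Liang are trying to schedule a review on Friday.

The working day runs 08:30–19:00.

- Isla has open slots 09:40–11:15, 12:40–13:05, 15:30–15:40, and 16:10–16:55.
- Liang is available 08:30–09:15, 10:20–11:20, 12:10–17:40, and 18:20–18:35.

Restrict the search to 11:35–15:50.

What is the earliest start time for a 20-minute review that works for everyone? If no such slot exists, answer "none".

Isla ∩ Liang: 10:20–11:15, 12:40–13:05, 15:30–15:40, 16:10–16:55.
Restricted to 11:35–15:50: 12:40–13:05, 15:30–15:40.
Windows ≥ 20 min: 12:40–13:05.
Earliest such window starts at 12:40.

12:40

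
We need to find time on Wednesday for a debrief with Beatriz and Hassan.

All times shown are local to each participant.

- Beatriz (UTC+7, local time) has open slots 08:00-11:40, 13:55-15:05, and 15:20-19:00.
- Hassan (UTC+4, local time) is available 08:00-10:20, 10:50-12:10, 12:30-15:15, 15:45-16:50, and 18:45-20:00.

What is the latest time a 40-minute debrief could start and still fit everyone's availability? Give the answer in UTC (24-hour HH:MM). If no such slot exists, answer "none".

Beatriz → UTC: 01:00–04:40, 06:55–08:05, 08:20–12:00.
Hassan → UTC: 04:00–06:20, 06:50–08:10, 08:30–11:15, 11:45–12:50, 14:45–16:00.
Beatriz ∩ Hassan: 04:00–04:40, 06:55–08:05, 08:30–11:15, 11:45–12:00.
Windows ≥ 40 min: 04:00–04:40, 06:55–08:05, 08:30–11:15.
Latest start in the last window 08:30–11:15 is 11:15 − 40 min = 10:35.

10:35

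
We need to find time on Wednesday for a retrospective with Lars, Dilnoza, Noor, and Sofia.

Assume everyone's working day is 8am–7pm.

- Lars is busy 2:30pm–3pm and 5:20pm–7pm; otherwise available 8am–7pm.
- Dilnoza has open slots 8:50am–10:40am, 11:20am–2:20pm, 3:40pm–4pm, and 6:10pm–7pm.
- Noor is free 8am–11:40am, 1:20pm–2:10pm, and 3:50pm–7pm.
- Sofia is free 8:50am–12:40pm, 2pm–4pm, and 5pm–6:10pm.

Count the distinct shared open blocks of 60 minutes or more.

Lars free within 08:00–19:00: 08:00–14:30, 15:00–17:20.
Lars ∩ Dilnoza: 08:50–10:40, 11:20–14:20, 15:40–16:00.
Lars ∩ Dilnoza ∩ Noor: 08:50–10:40, 11:20–11:40, 13:20–14:10, 15:50–16:00.
Lars ∩ Dilnoza ∩ Noor ∩ Sofia: 08:50–10:40, 11:20–11:40, 14:00–14:10, 15:50–16:00.
Windows ≥ 60 min: 08:50–10:40.
That's 1 window.

1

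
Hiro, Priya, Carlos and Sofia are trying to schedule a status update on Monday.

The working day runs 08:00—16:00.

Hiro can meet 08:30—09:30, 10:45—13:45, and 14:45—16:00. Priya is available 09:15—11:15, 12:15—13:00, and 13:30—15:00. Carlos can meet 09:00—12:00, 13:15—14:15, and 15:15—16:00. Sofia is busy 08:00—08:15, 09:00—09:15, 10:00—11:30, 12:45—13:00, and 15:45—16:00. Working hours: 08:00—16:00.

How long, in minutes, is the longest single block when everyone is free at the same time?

15 minutes

Sofia free within 08:00–16:00: 08:15–09:00, 09:15–10:00, 11:30–12:45, 13:00–15:45.
Hiro ∩ Priya: 09:15–09:30, 10:45–11:15, 12:15–13:00, 13:30–13:45, 14:45–15:00.
Hiro ∩ Priya ∩ Carlos: 09:15–09:30, 10:45–11:15, 13:30–13:45.
Hiro ∩ Priya ∩ Carlos ∩ Sofia: 09:15–09:30, 13:30–13:45.
Common window lengths: 15, 15 min; longest is 15.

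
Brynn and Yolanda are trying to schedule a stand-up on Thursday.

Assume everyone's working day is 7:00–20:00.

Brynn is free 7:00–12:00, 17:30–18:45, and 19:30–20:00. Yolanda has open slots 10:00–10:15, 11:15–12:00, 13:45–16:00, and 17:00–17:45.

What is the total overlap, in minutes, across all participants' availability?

Brynn ∩ Yolanda: 10:00–10:15, 11:15–12:00, 17:30–17:45.
Total common minutes: 15 + 45 + 15 = 75.

75 minutes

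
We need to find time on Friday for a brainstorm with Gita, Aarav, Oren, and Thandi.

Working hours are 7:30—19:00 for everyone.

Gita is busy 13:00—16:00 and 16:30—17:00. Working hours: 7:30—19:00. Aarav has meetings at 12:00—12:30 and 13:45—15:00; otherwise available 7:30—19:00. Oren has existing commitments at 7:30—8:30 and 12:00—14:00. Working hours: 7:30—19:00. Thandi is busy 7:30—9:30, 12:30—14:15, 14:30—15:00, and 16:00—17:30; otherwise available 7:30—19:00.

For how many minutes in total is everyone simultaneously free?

240 minutes

Gita free within 07:30–19:00: 07:30–13:00, 16:00–16:30, 17:00–19:00.
Aarav free within 07:30–19:00: 07:30–12:00, 12:30–13:45, 15:00–19:00.
Oren free within 07:30–19:00: 08:30–12:00, 14:00–19:00.
Thandi free within 07:30–19:00: 09:30–12:30, 14:15–14:30, 15:00–16:00, 17:30–19:00.
Gita ∩ Aarav: 07:30–12:00, 12:30–13:00, 16:00–16:30, 17:00–19:00.
Gita ∩ Aarav ∩ Oren: 08:30–12:00, 16:00–16:30, 17:00–19:00.
Gita ∩ Aarav ∩ Oren ∩ Thandi: 09:30–12:00, 17:30–19:00.
Total common minutes: 150 + 90 = 240.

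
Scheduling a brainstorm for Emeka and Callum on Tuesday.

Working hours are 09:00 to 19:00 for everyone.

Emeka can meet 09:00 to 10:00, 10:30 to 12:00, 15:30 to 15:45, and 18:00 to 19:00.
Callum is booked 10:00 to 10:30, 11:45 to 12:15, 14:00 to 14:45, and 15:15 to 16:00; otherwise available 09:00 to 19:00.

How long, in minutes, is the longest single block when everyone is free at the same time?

Callum free within 09:00–19:00: 09:00–10:00, 10:30–11:45, 12:15–14:00, 14:45–15:15, 16:00–19:00.
Emeka ∩ Callum: 09:00–10:00, 10:30–11:45, 18:00–19:00.
Common window lengths: 60, 75, 60 min; longest is 75.

75 minutes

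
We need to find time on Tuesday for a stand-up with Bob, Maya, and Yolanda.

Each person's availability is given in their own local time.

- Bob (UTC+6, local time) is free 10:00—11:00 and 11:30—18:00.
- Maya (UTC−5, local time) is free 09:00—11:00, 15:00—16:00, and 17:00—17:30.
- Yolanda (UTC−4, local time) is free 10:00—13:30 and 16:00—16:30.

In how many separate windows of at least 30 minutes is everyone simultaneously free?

0

Bob → UTC: 04:00–05:00, 05:30–12:00.
Maya → UTC: 14:00–16:00, 20:00–21:00, 22:00–22:30.
Yolanda → UTC: 14:00–17:30, 20:00–20:30.
Bob ∩ Maya: (none).
Bob ∩ Maya ∩ Yolanda: (none).
Windows ≥ 30 min: (none).
That's 0 windows.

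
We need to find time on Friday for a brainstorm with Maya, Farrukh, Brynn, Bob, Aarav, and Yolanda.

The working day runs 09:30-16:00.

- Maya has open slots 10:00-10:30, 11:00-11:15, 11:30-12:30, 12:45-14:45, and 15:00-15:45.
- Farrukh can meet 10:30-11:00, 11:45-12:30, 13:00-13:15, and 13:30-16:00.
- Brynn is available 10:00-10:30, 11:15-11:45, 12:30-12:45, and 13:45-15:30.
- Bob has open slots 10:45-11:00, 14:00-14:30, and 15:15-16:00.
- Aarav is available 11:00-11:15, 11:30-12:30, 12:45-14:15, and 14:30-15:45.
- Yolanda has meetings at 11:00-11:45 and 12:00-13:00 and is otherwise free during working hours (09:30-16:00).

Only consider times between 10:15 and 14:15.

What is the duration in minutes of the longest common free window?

15 minutes

Yolanda free within 09:30–16:00: 09:30–11:00, 11:45–12:00, 13:00–16:00.
Maya ∩ Farrukh: 11:45–12:30, 13:00–13:15, 13:30–14:45, 15:00–15:45.
Maya ∩ Farrukh ∩ Brynn: 13:45–14:45, 15:00–15:30.
Maya ∩ Farrukh ∩ Brynn ∩ Bob: 14:00–14:30, 15:15–15:30.
Maya ∩ Farrukh ∩ Brynn ∩ Bob ∩ Aarav: 14:00–14:15, 15:15–15:30.
Maya ∩ Farrukh ∩ Brynn ∩ Bob ∩ Aarav ∩ Yolanda: 14:00–14:15, 15:15–15:30.
Restricted to 10:15–14:15: 14:00–14:15.
Single common window of 15 minutes.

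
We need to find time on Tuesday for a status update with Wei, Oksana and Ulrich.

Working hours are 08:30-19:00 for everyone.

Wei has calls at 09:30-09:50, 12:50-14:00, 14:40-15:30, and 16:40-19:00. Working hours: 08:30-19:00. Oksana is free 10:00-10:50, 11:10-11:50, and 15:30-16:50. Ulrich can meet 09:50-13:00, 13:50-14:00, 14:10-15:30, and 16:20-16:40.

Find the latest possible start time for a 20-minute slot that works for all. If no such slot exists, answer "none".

Wei free within 08:30–19:00: 08:30–09:30, 09:50–12:50, 14:00–14:40, 15:30–16:40.
Wei ∩ Oksana: 10:00–10:50, 11:10–11:50, 15:30–16:40.
Wei ∩ Oksana ∩ Ulrich: 10:00–10:50, 11:10–11:50, 16:20–16:40.
Windows ≥ 20 min: 10:00–10:50, 11:10–11:50, 16:20–16:40.
Latest start in the last window 16:20–16:40 is 16:40 − 20 min = 16:20.

16:20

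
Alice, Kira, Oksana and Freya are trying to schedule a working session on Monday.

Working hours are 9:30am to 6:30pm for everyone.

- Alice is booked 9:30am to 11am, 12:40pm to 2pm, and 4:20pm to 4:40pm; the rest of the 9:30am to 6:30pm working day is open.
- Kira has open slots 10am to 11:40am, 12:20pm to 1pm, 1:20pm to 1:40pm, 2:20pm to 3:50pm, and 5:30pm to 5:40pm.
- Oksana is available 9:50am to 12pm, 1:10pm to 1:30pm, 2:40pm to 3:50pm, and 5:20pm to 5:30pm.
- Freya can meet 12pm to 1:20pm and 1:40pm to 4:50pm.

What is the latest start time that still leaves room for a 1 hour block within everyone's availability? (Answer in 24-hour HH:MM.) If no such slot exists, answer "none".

Alice free within 09:30–18:30: 11:00–12:40, 14:00–16:20, 16:40–18:30.
Alice ∩ Kira: 11:00–11:40, 12:20–12:40, 14:20–15:50, 17:30–17:40.
Alice ∩ Kira ∩ Oksana: 11:00–11:40, 14:40–15:50.
Alice ∩ Kira ∩ Oksana ∩ Freya: 14:40–15:50.
Windows ≥ 60 min: 14:40–15:50.
Latest start in the last window 14:40–15:50 is 15:50 − 60 min = 14:50.

14:50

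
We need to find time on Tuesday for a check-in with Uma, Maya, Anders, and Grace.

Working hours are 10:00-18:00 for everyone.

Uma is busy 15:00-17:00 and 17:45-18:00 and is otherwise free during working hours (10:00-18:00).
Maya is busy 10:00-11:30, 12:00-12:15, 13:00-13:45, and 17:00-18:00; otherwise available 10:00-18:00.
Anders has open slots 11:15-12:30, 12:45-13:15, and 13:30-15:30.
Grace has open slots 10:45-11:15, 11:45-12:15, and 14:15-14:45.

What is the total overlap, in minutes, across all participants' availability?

45 minutes

Uma free within 10:00–18:00: 10:00–15:00, 17:00–17:45.
Maya free within 10:00–18:00: 11:30–12:00, 12:15–13:00, 13:45–17:00.
Uma ∩ Maya: 11:30–12:00, 12:15–13:00, 13:45–15:00.
Uma ∩ Maya ∩ Anders: 11:30–12:00, 12:15–12:30, 12:45–13:00, 13:45–15:00.
Uma ∩ Maya ∩ Anders ∩ Grace: 11:45–12:00, 14:15–14:45.
Total common minutes: 15 + 30 = 45.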